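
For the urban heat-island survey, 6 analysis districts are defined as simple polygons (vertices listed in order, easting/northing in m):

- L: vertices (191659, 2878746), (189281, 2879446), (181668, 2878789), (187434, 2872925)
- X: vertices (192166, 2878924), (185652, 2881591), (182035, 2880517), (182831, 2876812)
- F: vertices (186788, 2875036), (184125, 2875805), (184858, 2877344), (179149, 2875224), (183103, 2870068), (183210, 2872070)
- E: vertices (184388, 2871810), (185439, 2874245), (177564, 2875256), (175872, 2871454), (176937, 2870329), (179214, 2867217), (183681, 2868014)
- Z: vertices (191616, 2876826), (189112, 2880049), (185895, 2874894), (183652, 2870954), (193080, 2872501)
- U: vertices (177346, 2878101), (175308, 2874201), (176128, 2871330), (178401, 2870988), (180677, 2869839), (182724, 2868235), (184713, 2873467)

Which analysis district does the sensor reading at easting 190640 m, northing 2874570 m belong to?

Z

Cast a ray rightward from (190640, 2874570). For each polygon, the edges (by vertex number in listed order) whose endpoints lie on opposite sides of northing = 2874570, where each meets that height, and whether that is right or left of the point:
L: 3–4 at easting≈185816.5 (left), 4–1 at easting≈188628.0 (left) → 0 crossings.
X: no edge straddles that height → 0 crossings.
F: 4–5 at easting≈179650.5 (left), 6–1 at easting≈186225.8 (left) → 0 crossings.
E: 2–3 at easting≈182907.5 (left), 3–4 at easting≈177258.7 (left) → 0 crossings.
Z: 3–4 at easting≈185710.6 (left), 5–1 at easting≈192379.6 (right) → 1 crossing.
U: 1–2 at easting≈175500.8 (left), 7–1 at easting≈182959.5 (left) → 0 crossings.
Only Z has an odd count, so the point is inside Z.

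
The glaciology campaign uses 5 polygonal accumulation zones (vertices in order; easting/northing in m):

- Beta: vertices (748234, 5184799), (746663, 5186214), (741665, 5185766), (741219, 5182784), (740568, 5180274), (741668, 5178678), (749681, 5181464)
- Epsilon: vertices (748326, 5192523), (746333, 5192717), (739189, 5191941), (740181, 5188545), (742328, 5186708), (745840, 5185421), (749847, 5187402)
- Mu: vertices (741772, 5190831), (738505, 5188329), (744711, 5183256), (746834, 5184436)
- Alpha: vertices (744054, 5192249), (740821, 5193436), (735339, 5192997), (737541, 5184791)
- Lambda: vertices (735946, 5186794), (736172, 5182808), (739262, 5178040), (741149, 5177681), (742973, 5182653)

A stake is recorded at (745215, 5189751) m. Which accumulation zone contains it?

Epsilon

Cast a ray rightward from (745215, 5189751). For each polygon, the edges (by vertex number in listed order) whose endpoints lie on opposite sides of northing = 5189751, where each meets that height, and whether that is right or left of the point:
Beta: no edge straddles that height → 0 crossings.
Epsilon: 3–4 at easting≈739828.7 (left), 7–1 at easting≈749149.3 (right) → 1 crossing.
Mu: 1–2 at easting≈740361.8 (left), 4–1 at easting≈742626.9 (left) → 0 crossings.
Alpha: 3–4 at easting≈736210.0 (left), 4–1 at easting≈741872.5 (left) → 0 crossings.
Lambda: no edge straddles that height → 0 crossings.
Only Epsilon has an odd count, so the point is inside Epsilon.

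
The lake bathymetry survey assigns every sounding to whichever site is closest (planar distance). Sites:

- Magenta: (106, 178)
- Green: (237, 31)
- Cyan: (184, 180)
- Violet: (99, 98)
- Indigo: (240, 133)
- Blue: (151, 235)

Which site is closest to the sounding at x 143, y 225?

Blue

Squared distances to each site:
Magenta: 3578.000; Green: 46472.000; Cyan: 3706.000; Violet: 18065.000; Indigo: 17873.000; Blue: 164.000.
Minimum at Blue.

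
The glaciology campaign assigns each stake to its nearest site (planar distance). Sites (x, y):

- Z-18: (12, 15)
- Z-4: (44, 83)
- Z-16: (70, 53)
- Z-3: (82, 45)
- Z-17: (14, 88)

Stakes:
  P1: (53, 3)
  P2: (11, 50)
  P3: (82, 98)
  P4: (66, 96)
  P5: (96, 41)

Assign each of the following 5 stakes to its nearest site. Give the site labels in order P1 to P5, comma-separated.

Z-18, Z-18, Z-4, Z-4, Z-3

P1 → Z-18 (d²=1825.00)
P2 → Z-18 (d²=1226.00)
P3 → Z-4 (d²=1669.00)
P4 → Z-4 (d²=653.00)
P5 → Z-3 (d²=212.00)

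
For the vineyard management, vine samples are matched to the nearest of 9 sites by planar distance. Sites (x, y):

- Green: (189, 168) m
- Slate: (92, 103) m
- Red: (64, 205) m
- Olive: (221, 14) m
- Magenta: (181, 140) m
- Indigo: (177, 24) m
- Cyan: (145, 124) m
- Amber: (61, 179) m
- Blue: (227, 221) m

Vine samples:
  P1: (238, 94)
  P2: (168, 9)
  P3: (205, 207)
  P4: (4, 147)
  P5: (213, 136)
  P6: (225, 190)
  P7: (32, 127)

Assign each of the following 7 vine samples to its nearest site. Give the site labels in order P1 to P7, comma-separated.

P1 → Magenta (d²=5365.00)
P2 → Indigo (d²=306.00)
P3 → Blue (d²=680.00)
P4 → Amber (d²=4273.00)
P5 → Magenta (d²=1040.00)
P6 → Blue (d²=965.00)
P7 → Amber (d²=3545.00)

Magenta, Indigo, Blue, Amber, Magenta, Blue, Amber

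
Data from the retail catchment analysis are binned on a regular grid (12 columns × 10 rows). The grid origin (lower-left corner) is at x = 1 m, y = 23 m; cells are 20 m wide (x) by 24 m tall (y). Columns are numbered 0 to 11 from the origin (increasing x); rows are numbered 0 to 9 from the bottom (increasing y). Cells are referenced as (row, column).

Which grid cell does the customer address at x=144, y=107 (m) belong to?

Column index: ⌊(144 − 1) / 20⌋ = ⌊7.150⌋ = 7
Row offset from origin: ⌊(107 − 23) / 24⌋ = ⌊3.500⌋ = 3 → row 3

(3, 7)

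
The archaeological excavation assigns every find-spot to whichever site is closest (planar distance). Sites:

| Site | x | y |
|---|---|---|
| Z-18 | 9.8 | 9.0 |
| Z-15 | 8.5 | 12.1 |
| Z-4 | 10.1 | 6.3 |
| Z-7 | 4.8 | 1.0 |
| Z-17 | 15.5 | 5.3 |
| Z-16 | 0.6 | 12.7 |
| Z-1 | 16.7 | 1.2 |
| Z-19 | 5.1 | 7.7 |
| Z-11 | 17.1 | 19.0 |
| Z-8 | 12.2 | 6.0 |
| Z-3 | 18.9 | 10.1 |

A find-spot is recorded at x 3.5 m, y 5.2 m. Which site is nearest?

Squared distances to each site:
Z-18: 54.130; Z-15: 72.610; Z-4: 44.770; Z-7: 19.330; Z-17: 144.010; Z-16: 64.660; Z-1: 190.240; Z-19: 8.810; Z-11: 375.400; Z-8: 76.330; Z-3: 261.170.
Minimum at Z-19.

Z-19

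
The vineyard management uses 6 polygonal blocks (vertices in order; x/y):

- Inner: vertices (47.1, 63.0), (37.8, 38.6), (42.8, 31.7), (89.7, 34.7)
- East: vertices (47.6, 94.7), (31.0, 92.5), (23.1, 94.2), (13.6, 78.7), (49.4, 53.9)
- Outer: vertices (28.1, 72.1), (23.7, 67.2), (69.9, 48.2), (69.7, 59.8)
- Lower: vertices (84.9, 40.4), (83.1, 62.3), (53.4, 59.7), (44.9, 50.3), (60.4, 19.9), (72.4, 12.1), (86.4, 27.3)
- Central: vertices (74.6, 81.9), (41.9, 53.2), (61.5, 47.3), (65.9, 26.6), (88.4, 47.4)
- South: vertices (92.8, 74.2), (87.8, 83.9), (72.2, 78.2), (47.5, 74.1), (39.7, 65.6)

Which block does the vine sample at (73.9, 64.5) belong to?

Central

Cast a ray rightward from (73.9, 64.5). For each polygon, the edges (by vertex number in listed order) whose endpoints lie on opposite sides of y = 64.5, where each meets that height, and whether that is right or left of the point:
Inner: no edge straddles that height → 0 crossings.
East: 4–5 at x≈34.10 (left), 5–1 at x≈48.93 (left) → 0 crossings.
Outer: 2–3 at x≈30.27 (left), 4–1 at x≈53.80 (left) → 0 crossings.
Lower: no edge straddles that height → 0 crossings.
Central: 1–2 at x≈54.77 (left), 5–1 at x≈81.56 (right) → 1 crossing.
South: no edge straddles that height → 0 crossings.
Only Central has an odd count, so the point is inside Central.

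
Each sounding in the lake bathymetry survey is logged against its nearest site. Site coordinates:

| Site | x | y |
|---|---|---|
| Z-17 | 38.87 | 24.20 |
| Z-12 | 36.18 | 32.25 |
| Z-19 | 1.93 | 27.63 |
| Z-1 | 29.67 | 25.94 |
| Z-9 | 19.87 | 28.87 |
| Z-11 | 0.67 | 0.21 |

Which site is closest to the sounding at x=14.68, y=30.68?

Squared distances to each site:
Z-17: 627.146; Z-12: 464.715; Z-19: 171.865; Z-1: 247.168; Z-9: 30.212; Z-11: 1124.701.
Minimum at Z-9.

Z-9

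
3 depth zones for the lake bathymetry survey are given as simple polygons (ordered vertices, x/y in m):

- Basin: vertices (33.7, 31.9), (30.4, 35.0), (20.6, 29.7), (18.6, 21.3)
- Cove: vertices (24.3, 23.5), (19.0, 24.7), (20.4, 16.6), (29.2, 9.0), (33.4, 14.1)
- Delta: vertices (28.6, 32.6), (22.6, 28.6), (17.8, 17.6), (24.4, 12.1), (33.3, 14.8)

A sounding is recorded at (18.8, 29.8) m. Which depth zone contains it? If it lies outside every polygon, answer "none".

Cast a ray rightward from (18.8, 29.8). For each polygon, the edges (by vertex number in listed order) whose endpoints lie on opposite sides of y = 29.8, where each meets that height, and whether that is right or left of the point:
Basin: 2–3 at x≈20.78 (right), 4–1 at x≈30.71 (right) → 2 crossings.
Cove: no edge straddles that height → 0 crossings.
Delta: 1–2 at x≈24.40 (right), 5–1 at x≈29.34 (right) → 2 crossings.
All counts are even, so the point lies outside every listed polygon.

none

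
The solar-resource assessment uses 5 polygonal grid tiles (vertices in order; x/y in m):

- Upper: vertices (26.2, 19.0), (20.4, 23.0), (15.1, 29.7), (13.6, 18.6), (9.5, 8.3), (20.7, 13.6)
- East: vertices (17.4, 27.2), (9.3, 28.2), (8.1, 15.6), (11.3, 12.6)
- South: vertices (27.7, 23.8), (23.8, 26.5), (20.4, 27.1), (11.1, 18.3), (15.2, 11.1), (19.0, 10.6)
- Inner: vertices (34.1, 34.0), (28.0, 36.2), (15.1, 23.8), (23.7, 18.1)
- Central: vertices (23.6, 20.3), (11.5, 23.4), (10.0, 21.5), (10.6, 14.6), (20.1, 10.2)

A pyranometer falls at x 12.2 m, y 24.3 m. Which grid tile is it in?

Cast a ray rightward from (12.2, 24.3). For each polygon, the edges (by vertex number in listed order) whose endpoints lie on opposite sides of y = 24.3, where each meets that height, and whether that is right or left of the point:
Upper: 2–3 at x≈19.37 (right), 3–4 at x≈14.37 (right) → 2 crossings.
East: 2–3 at x≈8.93 (left), 4–1 at x≈16.19 (right) → 1 crossing.
South: 1–2 at x≈26.98 (right), 3–4 at x≈17.44 (right) → 2 crossings.
Inner: 2–3 at x≈15.62 (right), 4–1 at x≈27.76 (right) → 2 crossings.
Central: no edge straddles that height → 0 crossings.
Only East has an odd count, so the point is inside East.

East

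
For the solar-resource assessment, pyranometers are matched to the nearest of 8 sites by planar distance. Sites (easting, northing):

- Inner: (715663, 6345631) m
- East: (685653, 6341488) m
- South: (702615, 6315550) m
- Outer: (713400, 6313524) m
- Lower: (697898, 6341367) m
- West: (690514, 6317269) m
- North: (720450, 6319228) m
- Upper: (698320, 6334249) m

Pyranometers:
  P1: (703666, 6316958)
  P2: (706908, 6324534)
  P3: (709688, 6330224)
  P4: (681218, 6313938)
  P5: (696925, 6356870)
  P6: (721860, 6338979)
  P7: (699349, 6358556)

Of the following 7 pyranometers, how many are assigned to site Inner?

P1 → South
P2 → South
P3 → Upper
P4 → West
P5 → Lower
P6 → Inner
P7 → Lower
1 of the 7 goes to Inner.

1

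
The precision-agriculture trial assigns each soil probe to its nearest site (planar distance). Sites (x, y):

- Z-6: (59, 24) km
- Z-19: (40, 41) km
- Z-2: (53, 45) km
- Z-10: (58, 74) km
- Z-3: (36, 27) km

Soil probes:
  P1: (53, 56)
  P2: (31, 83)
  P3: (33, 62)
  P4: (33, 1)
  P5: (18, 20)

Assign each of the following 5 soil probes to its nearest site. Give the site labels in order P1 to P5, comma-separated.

P1 → Z-2 (d²=121.00)
P2 → Z-10 (d²=810.00)
P3 → Z-19 (d²=490.00)
P4 → Z-3 (d²=685.00)
P5 → Z-3 (d²=373.00)

Z-2, Z-10, Z-19, Z-3, Z-3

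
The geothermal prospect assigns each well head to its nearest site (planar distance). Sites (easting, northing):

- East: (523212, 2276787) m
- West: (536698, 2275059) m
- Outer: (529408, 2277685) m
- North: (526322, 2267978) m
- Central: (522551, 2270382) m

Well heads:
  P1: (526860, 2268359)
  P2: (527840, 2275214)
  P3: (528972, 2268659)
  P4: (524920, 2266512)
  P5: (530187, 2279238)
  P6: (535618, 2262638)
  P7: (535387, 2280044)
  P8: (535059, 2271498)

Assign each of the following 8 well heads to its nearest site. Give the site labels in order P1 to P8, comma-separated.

P1 → North (d²=434605.00)
P2 → Outer (d²=8564465.00)
P3 → North (d²=7486261.00)
P4 → North (d²=4114760.00)
P5 → Outer (d²=3018650.00)
P6 → North (d²=114931216.00)
P7 → West (d²=26568946.00)
P8 → West (d²=15367042.00)

North, Outer, North, North, Outer, North, West, West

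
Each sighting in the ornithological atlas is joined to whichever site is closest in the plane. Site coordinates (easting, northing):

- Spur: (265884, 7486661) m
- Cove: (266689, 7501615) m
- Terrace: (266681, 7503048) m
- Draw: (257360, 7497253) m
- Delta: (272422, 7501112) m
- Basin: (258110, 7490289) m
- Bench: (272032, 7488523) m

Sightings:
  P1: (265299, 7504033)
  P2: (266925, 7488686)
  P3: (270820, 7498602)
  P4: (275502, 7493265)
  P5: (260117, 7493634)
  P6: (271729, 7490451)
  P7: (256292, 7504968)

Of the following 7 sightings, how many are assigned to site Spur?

P1 → Terrace
P2 → Spur
P3 → Delta
P4 → Bench
P5 → Basin
P6 → Bench
P7 → Draw
1 of the 7 goes to Spur.

1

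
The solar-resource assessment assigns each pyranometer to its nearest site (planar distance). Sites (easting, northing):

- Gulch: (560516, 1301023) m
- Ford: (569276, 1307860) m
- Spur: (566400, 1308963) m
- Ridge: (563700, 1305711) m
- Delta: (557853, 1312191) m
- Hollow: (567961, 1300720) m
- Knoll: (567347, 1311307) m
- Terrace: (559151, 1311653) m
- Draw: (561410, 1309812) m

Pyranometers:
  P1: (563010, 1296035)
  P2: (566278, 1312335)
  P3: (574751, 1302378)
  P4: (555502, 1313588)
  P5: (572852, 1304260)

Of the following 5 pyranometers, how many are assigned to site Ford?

1

P1 → Gulch
P2 → Knoll
P3 → Hollow
P4 → Delta
P5 → Ford
1 of the 5 goes to Ford.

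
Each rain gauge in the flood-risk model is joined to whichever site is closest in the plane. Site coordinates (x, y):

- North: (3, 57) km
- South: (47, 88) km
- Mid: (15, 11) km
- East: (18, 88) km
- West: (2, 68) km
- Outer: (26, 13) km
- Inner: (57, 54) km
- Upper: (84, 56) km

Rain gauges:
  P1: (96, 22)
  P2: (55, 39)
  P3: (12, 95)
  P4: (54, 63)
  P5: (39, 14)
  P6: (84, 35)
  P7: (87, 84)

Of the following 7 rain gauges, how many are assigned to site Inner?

P1 → Upper
P2 → Inner
P3 → East
P4 → Inner
P5 → Outer
P6 → Upper
P7 → Upper
2 of the 7 go to Inner.

2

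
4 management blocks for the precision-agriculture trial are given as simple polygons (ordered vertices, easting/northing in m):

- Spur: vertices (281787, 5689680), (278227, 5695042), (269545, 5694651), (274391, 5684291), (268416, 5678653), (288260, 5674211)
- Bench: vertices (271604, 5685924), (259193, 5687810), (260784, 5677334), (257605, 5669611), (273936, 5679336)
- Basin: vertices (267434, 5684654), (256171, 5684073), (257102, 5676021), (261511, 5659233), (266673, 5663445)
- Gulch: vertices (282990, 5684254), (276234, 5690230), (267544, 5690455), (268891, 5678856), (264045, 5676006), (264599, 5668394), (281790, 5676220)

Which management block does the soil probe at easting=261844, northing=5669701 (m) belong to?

Cast a ray rightward from (261844, 5669701). For each polygon, the edges (by vertex number in listed order) whose endpoints lie on opposite sides of northing = 5669701, where each meets that height, and whether that is right or left of the point:
Spur: no edge straddles that height → 0 crossings.
Bench: 3–4 at easting≈257642.0 (left), 4–5 at easting≈257756.1 (left) → 0 crossings.
Basin: 3–4 at easting≈258761.8 (left), 5–1 at easting≈266897.5 (right) → 1 crossing.
Gulch: 5–6 at easting≈264503.9 (right), 6–7 at easting≈267470.0 (right) → 2 crossings.
Only Basin has an odd count, so the point is inside Basin.

Basin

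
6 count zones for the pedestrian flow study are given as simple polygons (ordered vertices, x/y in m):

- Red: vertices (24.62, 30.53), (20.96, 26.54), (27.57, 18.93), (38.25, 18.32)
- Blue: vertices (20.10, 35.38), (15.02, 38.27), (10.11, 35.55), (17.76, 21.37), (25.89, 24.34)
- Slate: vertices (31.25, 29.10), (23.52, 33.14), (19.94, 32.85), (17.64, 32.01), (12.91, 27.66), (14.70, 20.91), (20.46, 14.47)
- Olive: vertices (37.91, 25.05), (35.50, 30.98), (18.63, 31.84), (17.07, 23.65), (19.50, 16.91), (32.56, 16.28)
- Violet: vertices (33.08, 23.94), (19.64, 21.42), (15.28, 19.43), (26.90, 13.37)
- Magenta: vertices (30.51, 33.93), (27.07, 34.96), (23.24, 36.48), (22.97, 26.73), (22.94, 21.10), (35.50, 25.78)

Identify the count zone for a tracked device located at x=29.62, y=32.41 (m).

Magenta

Cast a ray rightward from (29.62, 32.41). For each polygon, the edges (by vertex number in listed order) whose endpoints lie on opposite sides of y = 32.41, where each meets that height, and whether that is right or left of the point:
Red: no edge straddles that height → 0 crossings.
Blue: 3–4 at x≈11.804 (left), 5–1 at x≈21.658 (left) → 0 crossings.
Slate: 1–2 at x≈24.917 (left), 3–4 at x≈18.735 (left) → 0 crossings.
Olive: no edge straddles that height → 0 crossings.
Violet: no edge straddles that height → 0 crossings.
Magenta: 3–4 at x≈23.127 (left), 6–1 at x≈31.441 (right) → 1 crossing.
Only Magenta has an odd count, so the point is inside Magenta.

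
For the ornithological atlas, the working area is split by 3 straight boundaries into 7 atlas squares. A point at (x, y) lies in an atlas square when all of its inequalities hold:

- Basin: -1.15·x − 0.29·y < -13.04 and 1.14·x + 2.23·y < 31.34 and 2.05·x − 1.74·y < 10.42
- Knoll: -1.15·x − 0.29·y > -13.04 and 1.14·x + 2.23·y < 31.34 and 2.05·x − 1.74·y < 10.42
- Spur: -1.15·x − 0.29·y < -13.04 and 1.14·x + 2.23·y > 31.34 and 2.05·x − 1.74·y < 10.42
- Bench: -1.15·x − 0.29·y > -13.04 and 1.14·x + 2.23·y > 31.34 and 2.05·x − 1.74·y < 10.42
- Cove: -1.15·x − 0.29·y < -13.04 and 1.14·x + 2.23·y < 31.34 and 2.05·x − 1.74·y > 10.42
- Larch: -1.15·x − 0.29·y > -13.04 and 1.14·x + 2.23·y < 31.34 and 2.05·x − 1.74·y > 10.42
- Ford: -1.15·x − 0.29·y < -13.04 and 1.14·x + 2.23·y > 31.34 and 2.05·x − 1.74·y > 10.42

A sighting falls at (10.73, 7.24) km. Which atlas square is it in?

-1.15·10.73 − 0.29·7.24 = -14.439, which is < -13.04
1.14·10.73 + 2.23·7.24 = 28.377, which is < 31.34
2.05·10.73 − 1.74·7.24 = 9.399, which is < 10.42
This sign pattern matches Basin.

Basin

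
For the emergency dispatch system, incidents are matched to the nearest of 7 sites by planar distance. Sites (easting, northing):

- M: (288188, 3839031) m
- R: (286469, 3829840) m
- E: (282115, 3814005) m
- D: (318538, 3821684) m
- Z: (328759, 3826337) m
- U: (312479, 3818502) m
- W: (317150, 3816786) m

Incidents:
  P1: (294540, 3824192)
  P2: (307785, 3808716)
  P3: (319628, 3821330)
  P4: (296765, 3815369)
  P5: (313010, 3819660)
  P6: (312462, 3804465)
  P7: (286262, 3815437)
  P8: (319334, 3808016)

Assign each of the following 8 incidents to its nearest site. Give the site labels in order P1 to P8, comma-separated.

R, U, D, E, U, W, E, W

P1 → R (d²=97040945.00)
P2 → U (d²=117799432.00)
P3 → D (d²=1313416.00)
P4 → E (d²=216482996.00)
P5 → U (d²=1622925.00)
P6 → W (d²=173784385.00)
P7 → E (d²=19248233.00)
P8 → W (d²=81682756.00)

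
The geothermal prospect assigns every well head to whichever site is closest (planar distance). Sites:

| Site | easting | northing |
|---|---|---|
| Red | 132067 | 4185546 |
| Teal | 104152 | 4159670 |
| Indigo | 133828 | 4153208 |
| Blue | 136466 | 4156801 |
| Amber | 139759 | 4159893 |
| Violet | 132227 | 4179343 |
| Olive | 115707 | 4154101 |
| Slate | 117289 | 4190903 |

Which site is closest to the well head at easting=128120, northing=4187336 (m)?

Red

Squared distances to each site:
Red: 18782909.000; Teal: 1339872580.000; Indigo: 1197301648.000; Blue: 1002041941.000; Amber: 888584570.000; Violet: 80755498.000; Olive: 1258647794.000; Slate: 130034050.000.
Minimum at Red.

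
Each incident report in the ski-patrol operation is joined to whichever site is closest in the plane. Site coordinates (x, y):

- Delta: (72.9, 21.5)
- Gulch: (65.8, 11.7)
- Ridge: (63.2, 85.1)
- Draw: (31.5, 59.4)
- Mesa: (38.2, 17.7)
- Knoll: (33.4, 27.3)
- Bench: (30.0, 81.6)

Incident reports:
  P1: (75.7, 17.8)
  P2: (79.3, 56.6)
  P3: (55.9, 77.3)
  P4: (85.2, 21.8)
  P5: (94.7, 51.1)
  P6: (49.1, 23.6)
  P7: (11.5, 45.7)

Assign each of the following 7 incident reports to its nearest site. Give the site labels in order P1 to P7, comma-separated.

P1 → Delta (d²=21.53)
P2 → Ridge (d²=1071.46)
P3 → Ridge (d²=114.13)
P4 → Delta (d²=151.38)
P5 → Delta (d²=1351.40)
P6 → Mesa (d²=153.62)
P7 → Draw (d²=587.69)

Delta, Ridge, Ridge, Delta, Delta, Mesa, Draw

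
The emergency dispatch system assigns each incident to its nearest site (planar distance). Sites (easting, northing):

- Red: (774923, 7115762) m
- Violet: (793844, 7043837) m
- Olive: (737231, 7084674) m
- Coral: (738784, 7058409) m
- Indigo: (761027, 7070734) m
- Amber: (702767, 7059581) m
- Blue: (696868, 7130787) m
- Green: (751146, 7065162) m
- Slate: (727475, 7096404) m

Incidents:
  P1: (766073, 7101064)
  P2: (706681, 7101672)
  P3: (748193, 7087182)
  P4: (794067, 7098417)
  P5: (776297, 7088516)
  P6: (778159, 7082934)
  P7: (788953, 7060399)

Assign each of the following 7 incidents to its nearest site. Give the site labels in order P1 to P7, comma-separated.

P1 → Red (d²=294353704.00)
P2 → Slate (d²=460142260.00)
P3 → Olive (d²=126455508.00)
P4 → Red (d²=667341761.00)
P5 → Indigo (d²=549372424.00)
P6 → Indigo (d²=442345424.00)
P7 → Violet (d²=298221725.00)

Red, Slate, Olive, Red, Indigo, Indigo, Violet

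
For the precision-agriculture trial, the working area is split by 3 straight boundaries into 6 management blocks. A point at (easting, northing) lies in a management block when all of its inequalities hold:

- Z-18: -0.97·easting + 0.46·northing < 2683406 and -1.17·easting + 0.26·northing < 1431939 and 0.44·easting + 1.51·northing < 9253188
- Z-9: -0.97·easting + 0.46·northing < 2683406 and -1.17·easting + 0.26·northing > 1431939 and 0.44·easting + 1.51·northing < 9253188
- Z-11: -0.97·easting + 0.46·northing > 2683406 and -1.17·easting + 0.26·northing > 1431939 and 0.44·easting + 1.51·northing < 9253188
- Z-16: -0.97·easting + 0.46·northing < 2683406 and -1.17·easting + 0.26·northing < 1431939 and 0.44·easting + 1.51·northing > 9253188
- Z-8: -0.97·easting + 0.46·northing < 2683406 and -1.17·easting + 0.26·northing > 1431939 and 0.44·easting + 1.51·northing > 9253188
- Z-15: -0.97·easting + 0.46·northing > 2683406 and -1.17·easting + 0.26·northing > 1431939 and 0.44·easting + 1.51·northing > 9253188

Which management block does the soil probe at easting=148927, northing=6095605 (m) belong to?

Z-16

-0.97·148927 + 0.46·6095605 = 2659519.110, which is < 2683406
-1.17·148927 + 0.26·6095605 = 1410612.710, which is < 1431939
0.44·148927 + 1.51·6095605 = 9269891.430, which is > 9253188
This sign pattern matches Z-16.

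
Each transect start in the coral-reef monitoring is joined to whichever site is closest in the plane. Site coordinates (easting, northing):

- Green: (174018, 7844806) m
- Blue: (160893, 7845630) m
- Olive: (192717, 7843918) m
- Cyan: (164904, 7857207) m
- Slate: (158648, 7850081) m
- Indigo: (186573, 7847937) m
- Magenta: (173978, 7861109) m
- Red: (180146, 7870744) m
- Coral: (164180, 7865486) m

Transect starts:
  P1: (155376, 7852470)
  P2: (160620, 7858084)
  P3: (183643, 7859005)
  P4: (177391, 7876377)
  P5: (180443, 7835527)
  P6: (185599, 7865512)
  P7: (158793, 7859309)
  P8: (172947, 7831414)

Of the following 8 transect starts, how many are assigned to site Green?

P1 → Slate
P2 → Cyan
P3 → Magenta
P4 → Red
P5 → Green
P6 → Red
P7 → Cyan
P8 → Green
2 of the 8 go to Green.

2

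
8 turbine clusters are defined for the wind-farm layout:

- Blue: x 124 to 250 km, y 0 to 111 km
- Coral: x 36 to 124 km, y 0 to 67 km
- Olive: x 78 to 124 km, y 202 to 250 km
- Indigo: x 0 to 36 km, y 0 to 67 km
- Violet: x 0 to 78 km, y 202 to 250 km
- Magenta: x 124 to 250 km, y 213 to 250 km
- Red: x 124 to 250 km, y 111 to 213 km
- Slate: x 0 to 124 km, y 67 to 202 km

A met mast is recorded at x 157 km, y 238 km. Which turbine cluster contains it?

Magenta

The point has x = 157 and y = 238.
Only Magenta satisfies 124 ≤ x ≤ 250 and 213 ≤ y ≤ 250.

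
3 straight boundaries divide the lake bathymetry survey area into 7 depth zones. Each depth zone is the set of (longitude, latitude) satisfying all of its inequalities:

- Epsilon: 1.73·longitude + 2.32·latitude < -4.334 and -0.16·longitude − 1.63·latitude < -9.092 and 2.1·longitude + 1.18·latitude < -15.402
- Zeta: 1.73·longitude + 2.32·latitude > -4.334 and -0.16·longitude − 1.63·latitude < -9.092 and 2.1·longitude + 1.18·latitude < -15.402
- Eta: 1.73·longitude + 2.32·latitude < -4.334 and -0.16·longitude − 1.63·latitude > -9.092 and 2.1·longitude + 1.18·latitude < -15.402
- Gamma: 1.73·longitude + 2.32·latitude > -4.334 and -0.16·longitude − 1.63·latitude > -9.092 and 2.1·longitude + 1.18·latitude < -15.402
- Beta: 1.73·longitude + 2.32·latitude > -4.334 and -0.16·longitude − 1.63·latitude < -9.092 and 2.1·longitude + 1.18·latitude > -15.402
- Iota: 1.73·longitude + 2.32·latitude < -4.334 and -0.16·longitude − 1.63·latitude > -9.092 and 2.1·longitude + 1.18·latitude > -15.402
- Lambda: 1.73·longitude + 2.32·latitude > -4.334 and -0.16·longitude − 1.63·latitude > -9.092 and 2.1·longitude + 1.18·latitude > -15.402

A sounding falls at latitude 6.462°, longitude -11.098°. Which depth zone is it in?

Gamma

1.73·-11.098 + 2.32·6.462 = -4.208, which is > -4.334
-0.16·-11.098 − 1.63·6.462 = -8.757, which is > -9.092
2.1·-11.098 + 1.18·6.462 = -15.681, which is < -15.402
This sign pattern matches Gamma.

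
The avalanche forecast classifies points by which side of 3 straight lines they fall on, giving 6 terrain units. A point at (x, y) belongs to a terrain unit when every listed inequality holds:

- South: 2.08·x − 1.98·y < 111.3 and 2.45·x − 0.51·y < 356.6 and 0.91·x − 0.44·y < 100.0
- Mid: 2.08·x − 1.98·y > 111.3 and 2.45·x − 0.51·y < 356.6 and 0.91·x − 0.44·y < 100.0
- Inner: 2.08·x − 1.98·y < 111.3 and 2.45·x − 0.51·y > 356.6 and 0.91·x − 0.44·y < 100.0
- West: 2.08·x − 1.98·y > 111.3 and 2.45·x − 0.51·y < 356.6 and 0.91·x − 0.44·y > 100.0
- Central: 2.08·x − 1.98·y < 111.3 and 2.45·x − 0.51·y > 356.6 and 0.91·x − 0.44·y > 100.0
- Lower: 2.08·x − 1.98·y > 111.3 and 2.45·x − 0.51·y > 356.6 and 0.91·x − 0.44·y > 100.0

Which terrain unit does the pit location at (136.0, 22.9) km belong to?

West

2.08·136.0 − 1.98·22.9 = 237.538, which is > 111.3
2.45·136.0 − 0.51·22.9 = 321.521, which is < 356.6
0.91·136.0 − 0.44·22.9 = 113.684, which is > 100.0
This sign pattern matches West.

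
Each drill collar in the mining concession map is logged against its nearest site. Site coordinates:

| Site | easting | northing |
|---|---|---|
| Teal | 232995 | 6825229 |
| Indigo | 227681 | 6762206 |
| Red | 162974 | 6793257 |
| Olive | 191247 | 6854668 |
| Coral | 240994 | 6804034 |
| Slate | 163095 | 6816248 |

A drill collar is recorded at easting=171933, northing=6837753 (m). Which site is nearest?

Squared distances to each site:
Teal: 3885418420.000; Indigo: 8815188713.000; Red: 2060157697.000; Olive: 659147821.000; Coral: 5906392682.000; Slate: 540575269.000.
Minimum at Slate.

Slate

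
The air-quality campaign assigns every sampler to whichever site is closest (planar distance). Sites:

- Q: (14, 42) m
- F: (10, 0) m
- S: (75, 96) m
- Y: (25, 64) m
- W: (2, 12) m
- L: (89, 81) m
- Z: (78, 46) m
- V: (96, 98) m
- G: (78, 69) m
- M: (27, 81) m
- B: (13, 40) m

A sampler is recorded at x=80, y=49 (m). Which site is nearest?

Squared distances to each site:
Q: 4405.000; F: 7301.000; S: 2234.000; Y: 3250.000; W: 7453.000; L: 1105.000; Z: 13.000; V: 2657.000; G: 404.000; M: 3833.000; B: 4570.000.
Minimum at Z.

Z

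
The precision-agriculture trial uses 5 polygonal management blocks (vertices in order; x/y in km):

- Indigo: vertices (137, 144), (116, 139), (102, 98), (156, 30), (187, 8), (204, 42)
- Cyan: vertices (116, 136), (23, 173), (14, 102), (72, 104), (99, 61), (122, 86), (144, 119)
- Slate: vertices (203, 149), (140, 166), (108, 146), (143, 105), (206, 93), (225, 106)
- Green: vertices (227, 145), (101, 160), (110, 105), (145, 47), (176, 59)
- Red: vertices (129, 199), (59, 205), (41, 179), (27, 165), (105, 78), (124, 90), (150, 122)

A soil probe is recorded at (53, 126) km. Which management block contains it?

Cast a ray rightward from (53, 126). For each polygon, the edges (by vertex number in listed order) whose endpoints lie on opposite sides of y = 126, where each meets that height, and whether that is right or left of the point:
Indigo: 2–3 at x≈111.6 (right), 6–1 at x≈148.8 (right) → 2 crossings.
Cyan: 2–3 at x≈17.0 (left), 7–1 at x≈132.5 (right) → 1 crossing.
Slate: 3–4 at x≈125.1 (right), 6–1 at x≈214.8 (right) → 2 crossings.
Green: 2–3 at x≈106.6 (right), 5–1 at x≈215.7 (right) → 2 crossings.
Red: 4–5 at x≈62.0 (right), 7–1 at x≈148.9 (right) → 2 crossings.
Only Cyan has an odd count, so the point is inside Cyan.

Cyan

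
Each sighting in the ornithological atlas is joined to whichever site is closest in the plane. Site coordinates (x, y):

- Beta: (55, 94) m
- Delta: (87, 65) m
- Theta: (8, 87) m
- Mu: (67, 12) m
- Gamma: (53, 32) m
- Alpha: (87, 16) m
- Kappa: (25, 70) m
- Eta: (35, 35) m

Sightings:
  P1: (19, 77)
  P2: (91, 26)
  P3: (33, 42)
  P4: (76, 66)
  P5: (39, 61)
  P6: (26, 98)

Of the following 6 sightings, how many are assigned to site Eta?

P1 → Kappa
P2 → Alpha
P3 → Eta
P4 → Delta
P5 → Kappa
P6 → Theta
1 of the 6 goes to Eta.

1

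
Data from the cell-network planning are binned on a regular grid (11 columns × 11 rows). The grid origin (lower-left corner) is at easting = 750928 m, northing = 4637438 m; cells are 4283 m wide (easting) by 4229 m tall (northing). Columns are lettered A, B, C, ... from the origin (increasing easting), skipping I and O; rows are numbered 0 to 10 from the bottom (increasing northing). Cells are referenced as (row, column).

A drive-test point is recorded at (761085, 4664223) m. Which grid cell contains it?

Column index: ⌊(761085 − 750928) / 4283⌋ = ⌊2.371⌋ = 2 → column C
Row offset from origin: ⌊(4664223 − 4637438) / 4229⌋ = ⌊6.334⌋ = 6 → row 6

(6, C)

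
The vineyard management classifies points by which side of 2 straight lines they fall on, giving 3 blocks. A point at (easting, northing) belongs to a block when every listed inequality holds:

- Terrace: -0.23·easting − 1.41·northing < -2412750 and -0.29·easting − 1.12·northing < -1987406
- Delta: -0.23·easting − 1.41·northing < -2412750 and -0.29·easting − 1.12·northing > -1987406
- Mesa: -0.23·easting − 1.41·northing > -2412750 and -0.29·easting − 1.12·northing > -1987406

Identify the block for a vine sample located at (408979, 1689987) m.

-0.23·408979 − 1.41·1689987 = -2476946.840, which is < -2412750
-0.29·408979 − 1.12·1689987 = -2011389.350, which is < -1987406
This sign pattern matches Terrace.

Terrace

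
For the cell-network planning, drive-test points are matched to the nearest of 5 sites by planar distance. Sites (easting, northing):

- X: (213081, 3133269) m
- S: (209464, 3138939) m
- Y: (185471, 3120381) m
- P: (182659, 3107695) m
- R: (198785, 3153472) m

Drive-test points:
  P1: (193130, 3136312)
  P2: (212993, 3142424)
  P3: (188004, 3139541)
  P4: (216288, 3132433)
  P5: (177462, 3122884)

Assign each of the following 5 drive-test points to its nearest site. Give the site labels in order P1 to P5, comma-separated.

P1 → S (d²=273700685.00)
P2 → S (d²=24599066.00)
P3 → R (d²=310302722.00)
P4 → X (d²=10983745.00)
P5 → Y (d²=70409090.00)

S, S, R, X, Y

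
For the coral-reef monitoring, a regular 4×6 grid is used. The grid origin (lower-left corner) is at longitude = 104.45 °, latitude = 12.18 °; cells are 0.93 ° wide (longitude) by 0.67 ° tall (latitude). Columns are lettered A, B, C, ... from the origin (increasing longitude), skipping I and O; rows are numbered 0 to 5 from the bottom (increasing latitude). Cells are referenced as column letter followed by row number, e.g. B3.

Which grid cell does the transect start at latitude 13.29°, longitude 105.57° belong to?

B1

Column index: ⌊(105.57 − 104.45) / 0.93⌋ = ⌊1.204⌋ = 1 → column B
Row offset from origin: ⌊(13.29 − 12.18) / 0.67⌋ = ⌊1.657⌋ = 1 → row 1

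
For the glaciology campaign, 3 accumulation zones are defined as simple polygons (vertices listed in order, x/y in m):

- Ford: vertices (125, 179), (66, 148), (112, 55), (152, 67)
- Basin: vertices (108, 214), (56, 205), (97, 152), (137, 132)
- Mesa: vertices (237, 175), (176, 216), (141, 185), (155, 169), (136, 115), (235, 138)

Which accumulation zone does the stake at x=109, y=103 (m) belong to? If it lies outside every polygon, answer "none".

Ford

Cast a ray rightward from (109, 103). For each polygon, the edges (by vertex number in listed order) whose endpoints lie on opposite sides of y = 103, where each meets that height, and whether that is right or left of the point:
Ford: 2–3 at x≈88.3 (left), 4–1 at x≈143.3 (right) → 1 crossing.
Basin: no edge straddles that height → 0 crossings.
Mesa: no edge straddles that height → 0 crossings.
Only Ford has an odd count, so the point is inside Ford.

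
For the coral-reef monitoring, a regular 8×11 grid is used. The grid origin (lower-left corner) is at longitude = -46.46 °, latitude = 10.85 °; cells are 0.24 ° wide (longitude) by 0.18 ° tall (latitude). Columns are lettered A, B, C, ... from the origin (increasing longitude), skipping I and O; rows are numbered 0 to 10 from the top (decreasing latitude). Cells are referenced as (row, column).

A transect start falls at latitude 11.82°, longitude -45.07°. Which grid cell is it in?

(5, F)

Column index: ⌊(-45.07 − -46.46) / 0.24⌋ = ⌊5.792⌋ = 5 → column F
Row offset from origin: ⌊(11.82 − 10.85) / 0.18⌋ = ⌊5.389⌋ = 5 → row 5 (counted from top)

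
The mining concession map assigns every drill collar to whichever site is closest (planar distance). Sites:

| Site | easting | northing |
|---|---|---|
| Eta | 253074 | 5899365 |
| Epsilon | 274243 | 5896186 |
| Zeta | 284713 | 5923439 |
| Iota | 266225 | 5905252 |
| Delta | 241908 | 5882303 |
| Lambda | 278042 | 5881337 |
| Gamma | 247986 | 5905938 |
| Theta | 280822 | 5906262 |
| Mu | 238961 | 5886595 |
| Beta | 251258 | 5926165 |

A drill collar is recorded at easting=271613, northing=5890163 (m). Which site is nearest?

Epsilon

Squared distances to each site:
Eta: 428371325.000; Epsilon: 43193429.000; Zeta: 1278902176.000; Iota: 256708465.000; Delta: 944166625.000; Lambda: 119230317.000; Gamma: 807085754.000; Theta: 343983482.000; Mu: 1078883728.000; Beta: 1710470029.000.
Minimum at Epsilon.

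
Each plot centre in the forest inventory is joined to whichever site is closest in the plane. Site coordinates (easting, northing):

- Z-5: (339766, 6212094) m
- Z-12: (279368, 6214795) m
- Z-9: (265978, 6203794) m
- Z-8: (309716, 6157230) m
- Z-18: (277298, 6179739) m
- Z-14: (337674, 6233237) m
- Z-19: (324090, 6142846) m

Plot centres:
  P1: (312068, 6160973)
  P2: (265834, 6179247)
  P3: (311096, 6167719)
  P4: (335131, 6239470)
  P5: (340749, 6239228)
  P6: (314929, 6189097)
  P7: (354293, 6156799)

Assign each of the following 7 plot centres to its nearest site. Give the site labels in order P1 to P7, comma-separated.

P1 → Z-8 (d²=19541953.00)
P2 → Z-18 (d²=131665360.00)
P3 → Z-8 (d²=111923521.00)
P4 → Z-14 (d²=45317138.00)
P5 → Z-14 (d²=45347706.00)
P6 → Z-8 (d²=1042681058.00)
P7 → Z-19 (d²=1106907418.00)

Z-8, Z-18, Z-8, Z-14, Z-14, Z-8, Z-19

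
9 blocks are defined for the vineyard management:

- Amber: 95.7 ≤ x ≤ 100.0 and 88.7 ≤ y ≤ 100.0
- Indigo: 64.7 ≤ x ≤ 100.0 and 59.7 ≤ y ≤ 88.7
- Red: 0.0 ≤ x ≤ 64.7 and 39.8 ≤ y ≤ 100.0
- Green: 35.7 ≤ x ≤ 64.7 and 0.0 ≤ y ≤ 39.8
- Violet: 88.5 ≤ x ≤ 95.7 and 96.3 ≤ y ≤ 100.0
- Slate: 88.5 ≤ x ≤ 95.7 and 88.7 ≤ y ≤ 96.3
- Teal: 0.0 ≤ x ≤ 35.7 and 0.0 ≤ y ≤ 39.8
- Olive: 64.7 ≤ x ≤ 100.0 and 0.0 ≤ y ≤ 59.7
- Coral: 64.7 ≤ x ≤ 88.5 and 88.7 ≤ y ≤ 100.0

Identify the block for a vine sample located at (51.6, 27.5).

Green

The point has x = 51.6 and y = 27.5.
Only Green satisfies 35.7 ≤ x ≤ 64.7 and 0.0 ≤ y ≤ 39.8.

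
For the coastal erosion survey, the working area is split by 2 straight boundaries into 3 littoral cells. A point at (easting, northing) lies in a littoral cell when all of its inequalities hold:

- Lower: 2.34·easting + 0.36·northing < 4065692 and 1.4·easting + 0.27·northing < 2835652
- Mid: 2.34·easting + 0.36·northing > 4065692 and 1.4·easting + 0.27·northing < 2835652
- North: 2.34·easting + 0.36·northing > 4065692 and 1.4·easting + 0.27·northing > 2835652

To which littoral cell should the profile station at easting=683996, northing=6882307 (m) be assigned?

2.34·683996 + 0.36·6882307 = 4078181.160, which is > 4065692
1.4·683996 + 0.27·6882307 = 2815817.290, which is < 2835652
This sign pattern matches Mid.

Mid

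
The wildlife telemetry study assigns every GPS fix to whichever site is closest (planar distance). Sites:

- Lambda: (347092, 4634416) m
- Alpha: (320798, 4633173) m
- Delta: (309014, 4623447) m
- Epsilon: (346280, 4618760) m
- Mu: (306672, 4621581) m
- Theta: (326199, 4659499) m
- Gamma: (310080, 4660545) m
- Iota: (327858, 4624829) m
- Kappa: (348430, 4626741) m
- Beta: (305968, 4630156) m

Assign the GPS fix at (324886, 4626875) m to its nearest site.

Iota

Squared distances to each site:
Lambda: 549973117.000; Alpha: 56376548.000; Delta: 263671568.000; Epsilon: 523556461.000; Mu: 359776232.000; Theta: 1066049345.000; Gamma: 1352886536.000; Iota: 13018900.000; Kappa: 554337892.000; Beta: 368655685.000.
Minimum at Iota.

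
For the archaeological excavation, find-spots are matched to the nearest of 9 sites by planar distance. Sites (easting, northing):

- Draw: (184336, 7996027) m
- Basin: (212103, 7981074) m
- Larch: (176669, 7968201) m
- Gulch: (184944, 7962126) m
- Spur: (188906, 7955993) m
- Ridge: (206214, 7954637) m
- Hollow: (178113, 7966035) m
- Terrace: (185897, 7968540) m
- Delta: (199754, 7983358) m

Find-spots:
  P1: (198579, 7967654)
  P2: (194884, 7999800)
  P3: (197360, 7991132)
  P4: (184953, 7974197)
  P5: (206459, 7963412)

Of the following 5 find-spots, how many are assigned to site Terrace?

2

P1 → Terrace
P2 → Draw
P3 → Delta
P4 → Terrace
P5 → Ridge
2 of the 5 go to Terrace.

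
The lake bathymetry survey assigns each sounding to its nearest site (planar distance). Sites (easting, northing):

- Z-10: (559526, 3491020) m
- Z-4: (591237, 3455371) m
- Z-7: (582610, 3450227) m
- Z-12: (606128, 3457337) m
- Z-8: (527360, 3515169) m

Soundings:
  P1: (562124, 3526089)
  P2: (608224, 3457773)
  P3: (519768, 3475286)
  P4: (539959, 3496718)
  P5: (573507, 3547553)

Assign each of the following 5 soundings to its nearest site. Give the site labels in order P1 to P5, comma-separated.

P1 → Z-10 (d²=1236584365.00)
P2 → Z-12 (d²=4583312.00)
P3 → Z-8 (d²=1648292153.00)
P4 → Z-10 (d²=415334693.00)
P5 → Z-8 (d²=3178269065.00)

Z-10, Z-12, Z-8, Z-10, Z-8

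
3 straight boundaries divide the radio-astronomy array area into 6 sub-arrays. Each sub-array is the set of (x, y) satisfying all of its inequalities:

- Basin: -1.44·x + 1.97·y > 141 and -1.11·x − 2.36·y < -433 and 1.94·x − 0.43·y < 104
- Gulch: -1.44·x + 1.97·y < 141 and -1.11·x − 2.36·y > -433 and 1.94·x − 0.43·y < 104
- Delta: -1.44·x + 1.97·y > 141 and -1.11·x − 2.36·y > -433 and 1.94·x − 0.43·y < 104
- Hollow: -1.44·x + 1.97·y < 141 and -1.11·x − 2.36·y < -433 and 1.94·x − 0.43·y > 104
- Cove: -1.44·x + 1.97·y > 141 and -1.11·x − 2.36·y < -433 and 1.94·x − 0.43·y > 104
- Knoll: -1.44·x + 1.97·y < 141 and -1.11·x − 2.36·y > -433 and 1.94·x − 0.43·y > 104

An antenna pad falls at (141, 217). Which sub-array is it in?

-1.44·141 + 1.97·217 = 224.450, which is > 141
-1.11·141 − 2.36·217 = -668.630, which is < -433
1.94·141 − 0.43·217 = 180.230, which is > 104
This sign pattern matches Cove.

Cove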